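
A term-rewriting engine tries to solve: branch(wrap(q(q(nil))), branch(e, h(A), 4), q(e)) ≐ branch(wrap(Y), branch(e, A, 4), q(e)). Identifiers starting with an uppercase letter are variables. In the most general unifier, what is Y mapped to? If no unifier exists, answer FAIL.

Decompose branch/3: wrap(q(q(nil))) ≐ wrap(Y),  branch(e, h(A), 4) ≐ branch(e, A, 4),  q(e) ≐ q(e).
Decompose wrap/1: q(q(nil)) ≐ Y.
Bind Y := q(q(nil)); no other remaining equation mentions Y.
Decompose branch/3: e ≐ e,  h(A) ≐ A,  4 ≐ 4.
Delete trivial equation e ≐ e.
Occurs check fails: A occurs in h(A); the equation A ≐ h(A) has no finite solution.

FAIL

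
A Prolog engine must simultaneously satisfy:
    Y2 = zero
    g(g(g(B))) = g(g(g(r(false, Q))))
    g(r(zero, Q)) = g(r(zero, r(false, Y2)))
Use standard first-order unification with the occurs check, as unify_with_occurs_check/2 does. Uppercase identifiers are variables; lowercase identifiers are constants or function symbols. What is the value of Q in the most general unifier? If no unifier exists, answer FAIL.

r(false, zero)

Bind Y2 := zero; substituting into the one remaining equation that mentions Y2 gives: g(r(zero, Q)) = g(r(zero, r(false, zero))).
Decompose g/1: g(g(B)) = g(g(r(false, Q))).
Decompose g/1: g(B) = g(r(false, Q)).
Decompose g/1: B = r(false, Q).
Bind B := r(false, Q); no other remaining equation mentions B.
Decompose g/1: r(zero, Q) = r(zero, r(false, zero)).
Decompose r/2: zero = zero,  Q = r(false, zero).
Delete trivial equation zero = zero.
Bind Q := r(false, zero). Substituting into the earlier binding gives B := r(false, r(false, zero)).
MGU = { Y2 -> zero, B -> r(false, r(false, zero)), Q -> r(false, zero) }, so Q -> r(false, zero).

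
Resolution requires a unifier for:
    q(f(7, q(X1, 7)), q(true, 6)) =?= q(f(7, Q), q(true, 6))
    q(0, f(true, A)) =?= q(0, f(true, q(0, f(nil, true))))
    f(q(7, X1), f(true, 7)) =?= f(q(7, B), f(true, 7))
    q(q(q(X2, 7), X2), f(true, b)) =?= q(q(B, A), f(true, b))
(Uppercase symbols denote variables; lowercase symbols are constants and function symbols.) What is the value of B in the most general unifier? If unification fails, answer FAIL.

Decompose q/2: f(7, q(X1, 7)) =?= f(7, Q),  q(true, 6) =?= q(true, 6).
Decompose f/2: 7 =?= 7,  q(X1, 7) =?= Q.
Delete trivial equation 7 =?= 7.
Bind Q := q(X1, 7); no other remaining equation mentions Q.
Delete trivial equation q(true, 6) =?= q(true, 6).
Decompose q/2: 0 =?= 0,  f(true, A) =?= f(true, q(0, f(nil, true))).
Delete trivial equation 0 =?= 0.
Decompose f/2: true =?= true,  A =?= q(0, f(nil, true)).
Delete trivial equation true =?= true.
Bind A := q(0, f(nil, true)); substituting into the one remaining equation that mentions A gives: q(q(q(X2, 7), X2), f(true, b)) =?= q(q(B, q(0, f(nil, true))), f(true, b)).
Decompose f/2: q(7, X1) =?= q(7, B),  f(true, 7) =?= f(true, 7).
Decompose q/2: 7 =?= 7,  X1 =?= B.
Delete trivial equation 7 =?= 7.
Bind X1 := B; no other remaining equation mentions X1. Substituting into the earlier binding gives Q := q(B, 7).
Delete trivial equation f(true, 7) =?= f(true, 7).
Decompose q/2: q(q(X2, 7), X2) =?= q(B, q(0, f(nil, true))),  f(true, b) =?= f(true, b).
Decompose q/2: q(X2, 7) =?= B,  X2 =?= q(0, f(nil, true)).
Bind B := q(X2, 7); no other remaining equation mentions B. Substituting into the earlier bindings gives Q := q(q(X2, 7), 7), X1 := q(X2, 7).
Bind X2 := q(0, f(nil, true)); no other remaining equation mentions X2. Substituting into the earlier bindings gives Q := q(q(q(0, f(nil, true)), 7), 7), X1 := q(q(0, f(nil, true)), 7), B := q(q(0, f(nil, true)), 7).
Delete trivial equation f(true, b) =?= f(true, b).
MGU = { Q -> q(q(q(0, f(nil, true)), 7), 7), A -> q(0, f(nil, true)), X1 -> q(q(0, f(nil, true)), 7), B -> q(q(0, f(nil, true)), 7), X2 -> q(0, f(nil, true)) }, so B -> q(q(0, f(nil, true)), 7).

q(q(0, f(nil, true)), 7)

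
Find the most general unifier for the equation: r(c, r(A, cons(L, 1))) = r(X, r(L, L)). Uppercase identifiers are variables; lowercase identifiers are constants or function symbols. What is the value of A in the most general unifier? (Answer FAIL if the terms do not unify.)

FAIL

Decompose r/2: c = X,  r(A, cons(L, 1)) = r(L, L).
Bind X := c; no other remaining equation mentions X.
Decompose r/2: A = L,  cons(L, 1) = L.
Bind A := L; no other remaining equation mentions A.
Occurs check fails: L occurs in cons(L, 1); the equation L = cons(L, 1) has no finite solution.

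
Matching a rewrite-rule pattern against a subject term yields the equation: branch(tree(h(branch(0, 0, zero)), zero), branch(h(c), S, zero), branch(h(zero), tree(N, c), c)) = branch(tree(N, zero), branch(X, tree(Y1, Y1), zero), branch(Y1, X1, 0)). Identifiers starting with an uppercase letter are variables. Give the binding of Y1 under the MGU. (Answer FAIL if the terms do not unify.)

FAIL

Decompose branch/3: tree(h(branch(0, 0, zero)), zero) = tree(N, zero),  branch(h(c), S, zero) = branch(X, tree(Y1, Y1), zero),  branch(h(zero), tree(N, c), c) = branch(Y1, X1, 0).
Decompose tree/2: h(branch(0, 0, zero)) = N,  zero = zero.
Bind N := h(branch(0, 0, zero)); substituting into the one remaining equation that mentions N gives: branch(h(zero), tree(h(branch(0, 0, zero)), c), c) = branch(Y1, X1, 0).
Delete trivial equation zero = zero.
Decompose branch/3: h(c) = X,  S = tree(Y1, Y1),  zero = zero.
Bind X := h(c); no other remaining equation mentions X.
Bind S := tree(Y1, Y1); no other remaining equation mentions S.
Delete trivial equation zero = zero.
Decompose branch/3: h(zero) = Y1,  tree(h(branch(0, 0, zero)), c) = X1,  c = 0.
Bind Y1 := h(zero); no other remaining equation mentions Y1. Substituting into the earlier binding gives S := tree(h(zero), h(zero)).
Bind X1 := tree(h(branch(0, 0, zero)), c); no other remaining equation mentions X1.
Clash: constants c and 0 differ; no unifier exists.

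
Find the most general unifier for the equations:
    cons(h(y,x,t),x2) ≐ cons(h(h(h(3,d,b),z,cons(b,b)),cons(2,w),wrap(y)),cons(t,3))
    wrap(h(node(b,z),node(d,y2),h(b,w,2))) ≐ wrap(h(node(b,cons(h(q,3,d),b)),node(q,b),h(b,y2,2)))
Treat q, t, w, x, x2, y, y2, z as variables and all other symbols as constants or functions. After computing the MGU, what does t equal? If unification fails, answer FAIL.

Decompose cons/2: h(y,x,t) ≐ h(h(h(3,d,b),z,cons(b,b)),cons(2,w),wrap(y)),  x2 ≐ cons(t,3).
Decompose h/3: y ≐ h(h(3,d,b),z,cons(b,b)),  x ≐ cons(2,w),  t ≐ wrap(y).
Bind y := h(h(3,d,b),z,cons(b,b)); substituting into the one remaining equation that mentions y gives: t ≐ wrap(h(h(3,d,b),z,cons(b,b))).
Bind x := cons(2,w); no other remaining equation mentions x.
Bind t := wrap(h(h(3,d,b),z,cons(b,b))); substituting into the one remaining equation that mentions t gives: x2 ≐ cons(wrap(h(h(3,d,b),z,cons(b,b))),3).
Bind x2 := cons(wrap(h(h(3,d,b),z,cons(b,b))),3); no other remaining equation mentions x2.
Decompose wrap/1: h(node(b,z),node(d,y2),h(b,w,2)) ≐ h(node(b,cons(h(q,3,d),b)),node(q,b),h(b,y2,2)).
Decompose h/3: node(b,z) ≐ node(b,cons(h(q,3,d),b)),  node(d,y2) ≐ node(q,b),  h(b,w,2) ≐ h(b,y2,2).
Decompose node/2: b ≐ b,  z ≐ cons(h(q,3,d),b).
Delete trivial equation b ≐ b.
Bind z := cons(h(q,3,d),b); no other remaining equation mentions z. Substituting into the earlier bindings gives y := h(h(3,d,b),cons(h(q,3,d),b),cons(b,b)), t := wrap(h(h(3,d,b),cons(h(q,3,d),b),cons(b,b))), x2 := cons(wrap(h(h(3,d,b),cons(h(q,3,d),b),cons(b,b))),3).
Decompose node/2: d ≐ q,  y2 ≐ b.
Bind q := d; no other remaining equation mentions q. Substituting into the earlier bindings gives y := h(h(3,d,b),cons(h(d,3,d),b),cons(b,b)), t := wrap(h(h(3,d,b),cons(h(d,3,d),b),cons(b,b))), x2 := cons(wrap(h(h(3,d,b),cons(h(d,3,d),b),cons(b,b))),3), z := cons(h(d,3,d),b).
Bind y2 := b; substituting into the remaining equation gives: h(b,w,2) ≐ h(b,b,2).
Decompose h/3: b ≐ b,  w ≐ b,  2 ≐ 2.
Delete trivial equation b ≐ b.
Bind w := b; no other remaining equation mentions w. Substituting into the earlier binding gives x := cons(2,b).
Delete trivial equation 2 ≐ 2.
MGU = { y ↦ h(h(3,d,b),cons(h(d,3,d),b),cons(b,b)), x ↦ cons(2,b), t ↦ wrap(h(h(3,d,b),cons(h(d,3,d),b),cons(b,b))), x2 ↦ cons(wrap(h(h(3,d,b),cons(h(d,3,d),b),cons(b,b))),3), z ↦ cons(h(d,3,d),b), q ↦ d, y2 ↦ b, w ↦ b }, so t ↦ wrap(h(h(3,d,b),cons(h(d,3,d),b),cons(b,b))).

wrap(h(h(3,d,b),cons(h(d,3,d),b),cons(b,b)))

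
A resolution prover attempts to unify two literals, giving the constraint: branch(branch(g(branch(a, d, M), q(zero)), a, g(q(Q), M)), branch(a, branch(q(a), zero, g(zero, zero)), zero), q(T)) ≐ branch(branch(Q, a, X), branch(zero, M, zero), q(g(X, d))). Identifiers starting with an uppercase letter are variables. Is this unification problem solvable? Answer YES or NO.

NO

Decompose branch/3: branch(g(branch(a, d, M), q(zero)), a, g(q(Q), M)) ≐ branch(Q, a, X),  branch(a, branch(q(a), zero, g(zero, zero)), zero) ≐ branch(zero, M, zero),  q(T) ≐ q(g(X, d)).
Decompose branch/3: g(branch(a, d, M), q(zero)) ≐ Q,  a ≐ a,  g(q(Q), M) ≐ X.
Bind Q := g(branch(a, d, M), q(zero)); substituting into the one remaining equation that mentions Q gives: g(q(g(branch(a, d, M), q(zero))), M) ≐ X.
Delete trivial equation a ≐ a.
Bind X := g(q(g(branch(a, d, M), q(zero))), M); substituting into the one remaining equation that mentions X gives: q(T) ≐ q(g(g(q(g(branch(a, d, M), q(zero))), M), d)).
Decompose branch/3: a ≐ zero,  branch(q(a), zero, g(zero, zero)) ≐ M,  zero ≐ zero.
Clash: constants a and zero differ; no unifier exists.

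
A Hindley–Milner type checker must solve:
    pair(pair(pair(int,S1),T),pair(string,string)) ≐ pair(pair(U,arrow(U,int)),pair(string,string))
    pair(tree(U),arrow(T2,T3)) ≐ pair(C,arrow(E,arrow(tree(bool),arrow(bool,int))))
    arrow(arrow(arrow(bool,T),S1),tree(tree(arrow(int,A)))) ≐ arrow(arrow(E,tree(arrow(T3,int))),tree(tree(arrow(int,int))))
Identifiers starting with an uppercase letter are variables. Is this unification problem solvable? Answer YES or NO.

YES

Decompose pair/2: pair(pair(int,S1),T) ≐ pair(U,arrow(U,int)),  pair(string,string) ≐ pair(string,string).
Decompose pair/2: pair(int,S1) ≐ U,  T ≐ arrow(U,int).
Bind U := pair(int,S1); substituting into the 2 remaining equations that mention U gives: T ≐ arrow(pair(int,S1),int),  pair(tree(pair(int,S1)),arrow(T2,T3)) ≐ pair(C,arrow(E,arrow(tree(bool),arrow(bool,int)))).
Bind T := arrow(pair(int,S1),int); substituting into the one remaining equation that mentions T gives: arrow(arrow(arrow(bool,arrow(pair(int,S1),int)),S1),tree(tree(arrow(int,A)))) ≐ arrow(arrow(E,tree(arrow(T3,int))),tree(tree(arrow(int,int)))).
Delete trivial equation pair(string,string) ≐ pair(string,string).
Decompose pair/2: tree(pair(int,S1)) ≐ C,  arrow(T2,T3) ≐ arrow(E,arrow(tree(bool),arrow(bool,int))).
Bind C := tree(pair(int,S1)); no other remaining equation mentions C.
Decompose arrow/2: T2 ≐ E,  T3 ≐ arrow(tree(bool),arrow(bool,int)).
Bind T2 := E; no other remaining equation mentions T2.
Bind T3 := arrow(tree(bool),arrow(bool,int)); substituting into the remaining equation gives: arrow(arrow(arrow(bool,arrow(pair(int,S1),int)),S1),tree(tree(arrow(int,A)))) ≐ arrow(arrow(E,tree(arrow(arrow(tree(bool),arrow(bool,int)),int))),tree(tree(arrow(int,int)))).
Decompose arrow/2: arrow(arrow(bool,arrow(pair(int,S1),int)),S1) ≐ arrow(E,tree(arrow(arrow(tree(bool),arrow(bool,int)),int))),  tree(tree(arrow(int,A))) ≐ tree(tree(arrow(int,int))).
Decompose arrow/2: arrow(bool,arrow(pair(int,S1),int)) ≐ E,  S1 ≐ tree(arrow(arrow(tree(bool),arrow(bool,int)),int)).
Bind E := arrow(bool,arrow(pair(int,S1),int)); no other remaining equation mentions E. Substituting into the earlier binding gives T2 := arrow(bool,arrow(pair(int,S1),int)).
Bind S1 := tree(arrow(arrow(tree(bool),arrow(bool,int)),int)); no other remaining equation mentions S1. Substituting into the earlier bindings gives U := pair(int,tree(arrow(arrow(tree(bool),arrow(bool,int)),int))), T := arrow(pair(int,tree(arrow(arrow(tree(bool),arrow(bool,int)),int))),int), C := tree(pair(int,tree(arrow(arrow(tree(bool),arrow(bool,int)),int)))), T2 := arrow(bool,arrow(pair(int,tree(arrow(arrow(tree(bool),arrow(bool,int)),int))),int)), E := arrow(bool,arrow(pair(int,tree(arrow(arrow(tree(bool),arrow(bool,int)),int))),int)).
Decompose tree/1: tree(arrow(int,A)) ≐ tree(arrow(int,int)).
Decompose tree/1: arrow(int,A) ≐ arrow(int,int).
Decompose arrow/2: int ≐ int,  A ≐ int.
Delete trivial equation int ≐ int.
Bind A := int.
No equations remain and no clash or occurs-check failure arose, so a unifier exists.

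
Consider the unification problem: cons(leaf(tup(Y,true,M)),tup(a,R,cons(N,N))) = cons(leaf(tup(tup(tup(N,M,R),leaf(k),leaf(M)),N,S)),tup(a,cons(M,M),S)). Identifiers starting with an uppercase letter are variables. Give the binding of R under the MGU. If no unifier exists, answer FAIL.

Decompose cons/2: leaf(tup(Y,true,M)) = leaf(tup(tup(tup(N,M,R),leaf(k),leaf(M)),N,S)),  tup(a,R,cons(N,N)) = tup(a,cons(M,M),S).
Decompose leaf/1: tup(Y,true,M) = tup(tup(tup(N,M,R),leaf(k),leaf(M)),N,S).
Decompose tup/3: Y = tup(tup(N,M,R),leaf(k),leaf(M)),  true = N,  M = S.
Bind Y := tup(tup(N,M,R),leaf(k),leaf(M)); no other remaining equation mentions Y.
Bind N := true; substituting into the one remaining equation that mentions N gives: tup(a,R,cons(true,true)) = tup(a,cons(M,M),S). Substituting into the earlier binding gives Y := tup(tup(true,M,R),leaf(k),leaf(M)).
Bind M := S; substituting into the remaining equation gives: tup(a,R,cons(true,true)) = tup(a,cons(S,S),S). Substituting into the earlier binding gives Y := tup(tup(true,S,R),leaf(k),leaf(S)).
Decompose tup/3: a = a,  R = cons(S,S),  cons(true,true) = S.
Delete trivial equation a = a.
Bind R := cons(S,S); no other remaining equation mentions R. Substituting into the earlier binding gives Y := tup(tup(true,S,cons(S,S)),leaf(k),leaf(S)).
Bind S := cons(true,true). Substituting into the earlier bindings gives Y := tup(tup(true,cons(true,true),cons(cons(true,true),cons(true,true))),leaf(k),leaf(cons(true,true))), M := cons(true,true), R := cons(cons(true,true),cons(true,true)).
MGU = { Y ↦ tup(tup(true,cons(true,true),cons(cons(true,true),cons(true,true))),leaf(k),leaf(cons(true,true))), N ↦ true, M ↦ cons(true,true), R ↦ cons(cons(true,true),cons(true,true)), S ↦ cons(true,true) }, so R ↦ cons(cons(true,true),cons(true,true)).

cons(cons(true,true),cons(true,true))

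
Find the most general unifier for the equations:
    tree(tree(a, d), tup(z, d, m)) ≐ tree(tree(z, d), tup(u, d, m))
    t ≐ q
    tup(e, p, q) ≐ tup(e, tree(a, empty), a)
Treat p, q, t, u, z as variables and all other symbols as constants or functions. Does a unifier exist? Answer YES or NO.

Decompose tree/2: tree(a, d) ≐ tree(z, d),  tup(z, d, m) ≐ tup(u, d, m).
Decompose tree/2: a ≐ z,  d ≐ d.
Bind z := a; substituting into the one remaining equation that mentions z gives: tup(a, d, m) ≐ tup(u, d, m).
Delete trivial equation d ≐ d.
Decompose tup/3: a ≐ u,  d ≐ d,  m ≐ m.
Bind u := a; no other remaining equation mentions u.
Delete trivial equation d ≐ d.
Delete trivial equation m ≐ m.
Bind t := q; no other remaining equation mentions t.
Decompose tup/3: e ≐ e,  p ≐ tree(a, empty),  q ≐ a.
Delete trivial equation e ≐ e.
Bind p := tree(a, empty); no other remaining equation mentions p.
Bind q := a. Substituting into the earlier binding gives t := a.
No equations remain and no clash or occurs-check failure arose, so a unifier exists.

YES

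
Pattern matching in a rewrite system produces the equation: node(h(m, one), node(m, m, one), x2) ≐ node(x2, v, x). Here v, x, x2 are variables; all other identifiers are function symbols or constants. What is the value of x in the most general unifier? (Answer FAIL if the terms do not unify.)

Decompose node/3: h(m, one) ≐ x2,  node(m, m, one) ≐ v,  x2 ≐ x.
Bind x2 := h(m, one); substituting into the one remaining equation that mentions x2 gives: h(m, one) ≐ x.
Bind v := node(m, m, one); no other remaining equation mentions v.
Bind x := h(m, one).
MGU = { x2 := h(m, one), v := node(m, m, one), x := h(m, one) }, so x := h(m, one).

h(m, one)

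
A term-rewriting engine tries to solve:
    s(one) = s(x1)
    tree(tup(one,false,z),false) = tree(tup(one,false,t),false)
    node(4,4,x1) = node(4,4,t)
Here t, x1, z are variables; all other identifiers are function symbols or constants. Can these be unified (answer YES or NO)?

Decompose s/1: one = x1.
Bind x1 := one; substituting into the one remaining equation that mentions x1 gives: node(4,4,one) = node(4,4,t).
Decompose tree/2: tup(one,false,z) = tup(one,false,t),  false = false.
Decompose tup/3: one = one,  false = false,  z = t.
Delete trivial equation one = one.
Delete trivial equation false = false.
Bind z := t; no other remaining equation mentions z.
Delete trivial equation false = false.
Decompose node/3: 4 = 4,  4 = 4,  one = t.
Delete trivial equation 4 = 4.
Delete trivial equation 4 = 4.
Bind t := one. Substituting into the earlier binding gives z := one.
No equations remain and no clash or occurs-check failure arose, so a unifier exists.

YES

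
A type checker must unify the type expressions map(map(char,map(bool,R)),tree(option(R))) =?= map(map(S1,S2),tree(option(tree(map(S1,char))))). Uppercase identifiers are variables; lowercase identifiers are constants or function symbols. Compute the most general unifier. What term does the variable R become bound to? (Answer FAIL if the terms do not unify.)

tree(map(char,char))

Decompose map/2: map(char,map(bool,R)) =?= map(S1,S2),  tree(option(R)) =?= tree(option(tree(map(S1,char)))).
Decompose map/2: char =?= S1,  map(bool,R) =?= S2.
Bind S1 := char; substituting into the one remaining equation that mentions S1 gives: tree(option(R)) =?= tree(option(tree(map(char,char)))).
Bind S2 := map(bool,R); no other remaining equation mentions S2.
Decompose tree/1: option(R) =?= option(tree(map(char,char))).
Decompose option/1: R =?= tree(map(char,char)).
Bind R := tree(map(char,char)). Substituting into the earlier binding gives S2 := map(bool,tree(map(char,char))).
MGU = { S1 := char, S2 := map(bool,tree(map(char,char))), R := tree(map(char,char)) }, so R := tree(map(char,char)).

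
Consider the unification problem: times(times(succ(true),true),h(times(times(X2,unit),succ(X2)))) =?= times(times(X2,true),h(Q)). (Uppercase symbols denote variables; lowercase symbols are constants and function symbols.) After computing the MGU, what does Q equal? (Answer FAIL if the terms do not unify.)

Decompose times/2: times(succ(true),true) =?= times(X2,true),  h(times(times(X2,unit),succ(X2))) =?= h(Q).
Decompose times/2: succ(true) =?= X2,  true =?= true.
Bind X2 := succ(true); substituting into the one remaining equation that mentions X2 gives: h(times(times(succ(true),unit),succ(succ(true)))) =?= h(Q).
Delete trivial equation true =?= true.
Decompose h/1: times(times(succ(true),unit),succ(succ(true))) =?= Q.
Bind Q := times(times(succ(true),unit),succ(succ(true))).
MGU = { X2 -> succ(true), Q -> times(times(succ(true),unit),succ(succ(true))) }, so Q -> times(times(succ(true),unit),succ(succ(true))).

times(times(succ(true),unit),succ(succ(true)))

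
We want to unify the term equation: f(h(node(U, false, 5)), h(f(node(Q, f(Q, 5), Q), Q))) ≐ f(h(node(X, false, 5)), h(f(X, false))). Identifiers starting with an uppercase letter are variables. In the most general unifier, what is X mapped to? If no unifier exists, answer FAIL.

Decompose f/2: h(node(U, false, 5)) ≐ h(node(X, false, 5)),  h(f(node(Q, f(Q, 5), Q), Q)) ≐ h(f(X, false)).
Decompose h/1: node(U, false, 5) ≐ node(X, false, 5).
Decompose node/3: U ≐ X,  false ≐ false,  5 ≐ 5.
Bind U := X; no other remaining equation mentions U.
Delete trivial equation false ≐ false.
Delete trivial equation 5 ≐ 5.
Decompose h/1: f(node(Q, f(Q, 5), Q), Q) ≐ f(X, false).
Decompose f/2: node(Q, f(Q, 5), Q) ≐ X,  Q ≐ false.
Bind X := node(Q, f(Q, 5), Q); no other remaining equation mentions X. Substituting into the earlier binding gives U := node(Q, f(Q, 5), Q).
Bind Q := false. Substituting into the earlier bindings gives U := node(false, f(false, 5), false), X := node(false, f(false, 5), false).
MGU = { U := node(false, f(false, 5), false), X := node(false, f(false, 5), false), Q := false }, so X := node(false, f(false, 5), false).

node(false, f(false, 5), false)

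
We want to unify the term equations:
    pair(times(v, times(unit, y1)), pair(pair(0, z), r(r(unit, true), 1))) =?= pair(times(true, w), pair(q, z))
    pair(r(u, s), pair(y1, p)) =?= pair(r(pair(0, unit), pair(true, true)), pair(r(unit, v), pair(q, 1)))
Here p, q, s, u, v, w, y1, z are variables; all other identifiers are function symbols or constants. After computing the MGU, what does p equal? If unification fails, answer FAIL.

pair(pair(0, r(r(unit, true), 1)), 1)

Decompose pair/2: times(v, times(unit, y1)) =?= times(true, w),  pair(pair(0, z), r(r(unit, true), 1)) =?= pair(q, z).
Decompose times/2: v =?= true,  times(unit, y1) =?= w.
Bind v := true; substituting into the one remaining equation that mentions v gives: pair(r(u, s), pair(y1, p)) =?= pair(r(pair(0, unit), pair(true, true)), pair(r(unit, true), pair(q, 1))).
Bind w := times(unit, y1); no other remaining equation mentions w.
Decompose pair/2: pair(0, z) =?= q,  r(r(unit, true), 1) =?= z.
Bind q := pair(0, z); substituting into the one remaining equation that mentions q gives: pair(r(u, s), pair(y1, p)) =?= pair(r(pair(0, unit), pair(true, true)), pair(r(unit, true), pair(pair(0, z), 1))).
Bind z := r(r(unit, true), 1); substituting into the remaining equation gives: pair(r(u, s), pair(y1, p)) =?= pair(r(pair(0, unit), pair(true, true)), pair(r(unit, true), pair(pair(0, r(r(unit, true), 1)), 1))). Substituting into the earlier binding gives q := pair(0, r(r(unit, true), 1)).
Decompose pair/2: r(u, s) =?= r(pair(0, unit), pair(true, true)),  pair(y1, p) =?= pair(r(unit, true), pair(pair(0, r(r(unit, true), 1)), 1)).
Decompose r/2: u =?= pair(0, unit),  s =?= pair(true, true).
Bind u := pair(0, unit); no other remaining equation mentions u.
Bind s := pair(true, true); no other remaining equation mentions s.
Decompose pair/2: y1 =?= r(unit, true),  p =?= pair(pair(0, r(r(unit, true), 1)), 1).
Bind y1 := r(unit, true); no other remaining equation mentions y1. Substituting into the earlier binding gives w := times(unit, r(unit, true)).
Bind p := pair(pair(0, r(r(unit, true), 1)), 1).
MGU = { v := true, w := times(unit, r(unit, true)), q := pair(0, r(r(unit, true), 1)), z := r(r(unit, true), 1), u := pair(0, unit), s := pair(true, true), y1 := r(unit, true), p := pair(pair(0, r(r(unit, true), 1)), 1) }, so p := pair(pair(0, r(r(unit, true), 1)), 1).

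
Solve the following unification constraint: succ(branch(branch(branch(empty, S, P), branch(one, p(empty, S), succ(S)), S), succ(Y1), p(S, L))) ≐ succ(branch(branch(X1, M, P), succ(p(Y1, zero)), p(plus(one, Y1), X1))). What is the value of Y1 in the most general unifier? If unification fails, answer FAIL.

Decompose succ/1: branch(branch(branch(empty, S, P), branch(one, p(empty, S), succ(S)), S), succ(Y1), p(S, L)) ≐ branch(branch(X1, M, P), succ(p(Y1, zero)), p(plus(one, Y1), X1)).
Decompose branch/3: branch(branch(empty, S, P), branch(one, p(empty, S), succ(S)), S) ≐ branch(X1, M, P),  succ(Y1) ≐ succ(p(Y1, zero)),  p(S, L) ≐ p(plus(one, Y1), X1).
Decompose branch/3: branch(empty, S, P) ≐ X1,  branch(one, p(empty, S), succ(S)) ≐ M,  S ≐ P.
Bind X1 := branch(empty, S, P); substituting into the one remaining equation that mentions X1 gives: p(S, L) ≐ p(plus(one, Y1), branch(empty, S, P)).
Bind M := branch(one, p(empty, S), succ(S)); no other remaining equation mentions M.
Bind S := P; substituting into the one remaining equation that mentions S gives: p(P, L) ≐ p(plus(one, Y1), branch(empty, P, P)). Substituting into the earlier bindings gives X1 := branch(empty, P, P), M := branch(one, p(empty, P), succ(P)).
Decompose succ/1: Y1 ≐ p(Y1, zero).
Occurs check fails: Y1 occurs in p(Y1, zero); the equation Y1 ≐ p(Y1, zero) has no finite solution.

FAIL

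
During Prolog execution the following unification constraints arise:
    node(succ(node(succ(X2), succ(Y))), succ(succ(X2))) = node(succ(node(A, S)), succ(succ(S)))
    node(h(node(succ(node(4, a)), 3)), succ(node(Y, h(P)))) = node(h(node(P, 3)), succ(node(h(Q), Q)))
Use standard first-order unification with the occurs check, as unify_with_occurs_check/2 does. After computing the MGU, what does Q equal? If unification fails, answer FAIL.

h(succ(node(4, a)))

Decompose node/2: succ(node(succ(X2), succ(Y))) = succ(node(A, S)),  succ(succ(X2)) = succ(succ(S)).
Decompose succ/1: node(succ(X2), succ(Y)) = node(A, S).
Decompose node/2: succ(X2) = A,  succ(Y) = S.
Bind A := succ(X2); no other remaining equation mentions A.
Bind S := succ(Y); substituting into the one remaining equation that mentions S gives: succ(succ(X2)) = succ(succ(succ(Y))).
Decompose succ/1: succ(X2) = succ(succ(Y)).
Decompose succ/1: X2 = succ(Y).
Bind X2 := succ(Y); no other remaining equation mentions X2. Substituting into the earlier binding gives A := succ(succ(Y)).
Decompose node/2: h(node(succ(node(4, a)), 3)) = h(node(P, 3)),  succ(node(Y, h(P))) = succ(node(h(Q), Q)).
Decompose h/1: node(succ(node(4, a)), 3) = node(P, 3).
Decompose node/2: succ(node(4, a)) = P,  3 = 3.
Bind P := succ(node(4, a)); substituting into the one remaining equation that mentions P gives: succ(node(Y, h(succ(node(4, a))))) = succ(node(h(Q), Q)).
Delete trivial equation 3 = 3.
Decompose succ/1: node(Y, h(succ(node(4, a)))) = node(h(Q), Q).
Decompose node/2: Y = h(Q),  h(succ(node(4, a))) = Q.
Bind Y := h(Q); no other remaining equation mentions Y. Substituting into the earlier bindings gives A := succ(succ(h(Q))), S := succ(h(Q)), X2 := succ(h(Q)).
Bind Q := h(succ(node(4, a))). Substituting into the earlier bindings gives A := succ(succ(h(h(succ(node(4, a)))))), S := succ(h(h(succ(node(4, a))))), X2 := succ(h(h(succ(node(4, a))))), Y := h(h(succ(node(4, a)))).
MGU = { A ↦ succ(succ(h(h(succ(node(4, a)))))), S ↦ succ(h(h(succ(node(4, a))))), X2 ↦ succ(h(h(succ(node(4, a))))), P ↦ succ(node(4, a)), Y ↦ h(h(succ(node(4, a)))), Q ↦ h(succ(node(4, a))) }, so Q ↦ h(succ(node(4, a))).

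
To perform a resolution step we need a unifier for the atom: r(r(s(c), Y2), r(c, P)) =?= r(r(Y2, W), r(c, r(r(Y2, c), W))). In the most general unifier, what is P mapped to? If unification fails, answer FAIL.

r(r(s(c), c), s(c))

Decompose r/2: r(s(c), Y2) =?= r(Y2, W),  r(c, P) =?= r(c, r(r(Y2, c), W)).
Decompose r/2: s(c) =?= Y2,  Y2 =?= W.
Bind Y2 := s(c); substituting into the remaining equations gives: s(c) =?= W,  r(c, P) =?= r(c, r(r(s(c), c), W)).
Bind W := s(c); substituting into the remaining equation gives: r(c, P) =?= r(c, r(r(s(c), c), s(c))).
Decompose r/2: c =?= c,  P =?= r(r(s(c), c), s(c)).
Delete trivial equation c =?= c.
Bind P := r(r(s(c), c), s(c)).
MGU = { Y2 ↦ s(c), W ↦ s(c), P ↦ r(r(s(c), c), s(c)) }, so P ↦ r(r(s(c), c), s(c)).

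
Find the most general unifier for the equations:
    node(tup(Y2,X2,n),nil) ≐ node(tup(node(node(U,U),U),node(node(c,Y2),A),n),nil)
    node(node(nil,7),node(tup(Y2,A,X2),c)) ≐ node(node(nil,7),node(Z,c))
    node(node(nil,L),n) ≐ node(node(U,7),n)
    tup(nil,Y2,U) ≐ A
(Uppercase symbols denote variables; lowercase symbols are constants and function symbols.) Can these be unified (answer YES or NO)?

YES

Decompose node/2: tup(Y2,X2,n) ≐ tup(node(node(U,U),U),node(node(c,Y2),A),n),  nil ≐ nil.
Decompose tup/3: Y2 ≐ node(node(U,U),U),  X2 ≐ node(node(c,Y2),A),  n ≐ n.
Bind Y2 := node(node(U,U),U); substituting into the 3 remaining equations that mention Y2 gives: X2 ≐ node(node(c,node(node(U,U),U)),A),  node(node(nil,7),node(tup(node(node(U,U),U),A,X2),c)) ≐ node(node(nil,7),node(Z,c)),  tup(nil,node(node(U,U),U),U) ≐ A.
Bind X2 := node(node(c,node(node(U,U),U)),A); substituting into the one remaining equation that mentions X2 gives: node(node(nil,7),node(tup(node(node(U,U),U),A,node(node(c,node(node(U,U),U)),A)),c)) ≐ node(node(nil,7),node(Z,c)).
Delete trivial equation n ≐ n.
Delete trivial equation nil ≐ nil.
Decompose node/2: node(nil,7) ≐ node(nil,7),  node(tup(node(node(U,U),U),A,node(node(c,node(node(U,U),U)),A)),c) ≐ node(Z,c).
Delete trivial equation node(nil,7) ≐ node(nil,7).
Decompose node/2: tup(node(node(U,U),U),A,node(node(c,node(node(U,U),U)),A)) ≐ Z,  c ≐ c.
Bind Z := tup(node(node(U,U),U),A,node(node(c,node(node(U,U),U)),A)); no other remaining equation mentions Z.
Delete trivial equation c ≐ c.
Decompose node/2: node(nil,L) ≐ node(U,7),  n ≐ n.
Decompose node/2: nil ≐ U,  L ≐ 7.
Bind U := nil; substituting into the one remaining equation that mentions U gives: tup(nil,node(node(nil,nil),nil),nil) ≐ A. Substituting into the earlier bindings gives Y2 := node(node(nil,nil),nil), X2 := node(node(c,node(node(nil,nil),nil)),A), Z := tup(node(node(nil,nil),nil),A,node(node(c,node(node(nil,nil),nil)),A)).
Bind L := 7; no other remaining equation mentions L.
Delete trivial equation n ≐ n.
Bind A := tup(nil,node(node(nil,nil),nil),nil). Substituting into the earlier bindings gives X2 := node(node(c,node(node(nil,nil),nil)),tup(nil,node(node(nil,nil),nil),nil)), Z := tup(node(node(nil,nil),nil),tup(nil,node(node(nil,nil),nil),nil),node(node(c,node(node(nil,nil),nil)),tup(nil,node(node(nil,nil),nil),nil))).
No equations remain and no clash or occurs-check failure arose, so a unifier exists.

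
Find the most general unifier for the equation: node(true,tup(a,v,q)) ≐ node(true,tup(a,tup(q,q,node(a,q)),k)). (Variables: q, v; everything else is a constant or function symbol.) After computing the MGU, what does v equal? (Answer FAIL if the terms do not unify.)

tup(k,k,node(a,k))

Decompose node/2: true ≐ true,  tup(a,v,q) ≐ tup(a,tup(q,q,node(a,q)),k).
Delete trivial equation true ≐ true.
Decompose tup/3: a ≐ a,  v ≐ tup(q,q,node(a,q)),  q ≐ k.
Delete trivial equation a ≐ a.
Bind v := tup(q,q,node(a,q)); no other remaining equation mentions v.
Bind q := k. Substituting into the earlier binding gives v := tup(k,k,node(a,k)).
MGU = { v -> tup(k,k,node(a,k)), q -> k }, so v -> tup(k,k,node(a,k)).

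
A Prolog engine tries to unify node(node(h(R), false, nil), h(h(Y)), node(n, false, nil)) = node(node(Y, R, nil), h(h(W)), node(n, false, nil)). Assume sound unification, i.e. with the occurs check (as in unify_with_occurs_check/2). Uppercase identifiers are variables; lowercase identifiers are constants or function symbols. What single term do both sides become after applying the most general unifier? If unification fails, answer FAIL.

Decompose node/3: node(h(R), false, nil) = node(Y, R, nil),  h(h(Y)) = h(h(W)),  node(n, false, nil) = node(n, false, nil).
Decompose node/3: h(R) = Y,  false = R,  nil = nil.
Bind Y := h(R); substituting into the one remaining equation that mentions Y gives: h(h(h(R))) = h(h(W)).
Bind R := false; substituting into the one remaining equation that mentions R gives: h(h(h(false))) = h(h(W)). Substituting into the earlier binding gives Y := h(false).
Delete trivial equation nil = nil.
Decompose h/1: h(h(false)) = h(W).
Decompose h/1: h(false) = W.
Bind W := h(false); no other remaining equation mentions W.
Delete trivial equation node(n, false, nil) = node(n, false, nil).
Applying the MGU to either side gives node(node(h(false), false, nil), h(h(h(false))), node(n, false, nil)).

node(node(h(false), false, nil), h(h(h(false))), node(n, false, nil))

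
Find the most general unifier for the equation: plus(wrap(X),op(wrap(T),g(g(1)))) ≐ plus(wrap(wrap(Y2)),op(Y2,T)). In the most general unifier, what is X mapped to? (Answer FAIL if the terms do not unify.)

Decompose plus/2: wrap(X) ≐ wrap(wrap(Y2)),  op(wrap(T),g(g(1))) ≐ op(Y2,T).
Decompose wrap/1: X ≐ wrap(Y2).
Bind X := wrap(Y2); no other remaining equation mentions X.
Decompose op/2: wrap(T) ≐ Y2,  g(g(1)) ≐ T.
Bind Y2 := wrap(T); no other remaining equation mentions Y2. Substituting into the earlier binding gives X := wrap(wrap(T)).
Bind T := g(g(1)). Substituting into the earlier bindings gives X := wrap(wrap(g(g(1)))), Y2 := wrap(g(g(1))).
MGU = { X -> wrap(wrap(g(g(1)))), Y2 -> wrap(g(g(1))), T -> g(g(1)) }, so X -> wrap(wrap(g(g(1)))).

wrap(wrap(g(g(1))))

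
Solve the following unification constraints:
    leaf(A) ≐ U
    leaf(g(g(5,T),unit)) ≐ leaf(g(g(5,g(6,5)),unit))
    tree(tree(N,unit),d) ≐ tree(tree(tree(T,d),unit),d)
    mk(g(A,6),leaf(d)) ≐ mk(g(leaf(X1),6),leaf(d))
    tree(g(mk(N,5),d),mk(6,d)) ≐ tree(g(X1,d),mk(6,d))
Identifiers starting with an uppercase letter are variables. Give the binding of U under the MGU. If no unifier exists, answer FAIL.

leaf(leaf(mk(tree(g(6,5),d),5)))

Bind U := leaf(A); no other remaining equation mentions U.
Decompose leaf/1: g(g(5,T),unit) ≐ g(g(5,g(6,5)),unit).
Decompose g/2: g(5,T) ≐ g(5,g(6,5)),  unit ≐ unit.
Decompose g/2: 5 ≐ 5,  T ≐ g(6,5).
Delete trivial equation 5 ≐ 5.
Bind T := g(6,5); substituting into the one remaining equation that mentions T gives: tree(tree(N,unit),d) ≐ tree(tree(tree(g(6,5),d),unit),d).
Delete trivial equation unit ≐ unit.
Decompose tree/2: tree(N,unit) ≐ tree(tree(g(6,5),d),unit),  d ≐ d.
Decompose tree/2: N ≐ tree(g(6,5),d),  unit ≐ unit.
Bind N := tree(g(6,5),d); substituting into the one remaining equation that mentions N gives: tree(g(mk(tree(g(6,5),d),5),d),mk(6,d)) ≐ tree(g(X1,d),mk(6,d)).
Delete trivial equation unit ≐ unit.
Delete trivial equation d ≐ d.
Decompose mk/2: g(A,6) ≐ g(leaf(X1),6),  leaf(d) ≐ leaf(d).
Decompose g/2: A ≐ leaf(X1),  6 ≐ 6.
Bind A := leaf(X1); no other remaining equation mentions A. Substituting into the earlier binding gives U := leaf(leaf(X1)).
Delete trivial equation 6 ≐ 6.
Delete trivial equation leaf(d) ≐ leaf(d).
Decompose tree/2: g(mk(tree(g(6,5),d),5),d) ≐ g(X1,d),  mk(6,d) ≐ mk(6,d).
Decompose g/2: mk(tree(g(6,5),d),5) ≐ X1,  d ≐ d.
Bind X1 := mk(tree(g(6,5),d),5); no other remaining equation mentions X1. Substituting into the earlier bindings gives U := leaf(leaf(mk(tree(g(6,5),d),5))), A := leaf(mk(tree(g(6,5),d),5)).
Delete trivial equation d ≐ d.
Delete trivial equation mk(6,d) ≐ mk(6,d).
MGU = { U := leaf(leaf(mk(tree(g(6,5),d),5))), T := g(6,5), N := tree(g(6,5),d), A := leaf(mk(tree(g(6,5),d),5)), X1 := mk(tree(g(6,5),d),5) }, so U := leaf(leaf(mk(tree(g(6,5),d),5))).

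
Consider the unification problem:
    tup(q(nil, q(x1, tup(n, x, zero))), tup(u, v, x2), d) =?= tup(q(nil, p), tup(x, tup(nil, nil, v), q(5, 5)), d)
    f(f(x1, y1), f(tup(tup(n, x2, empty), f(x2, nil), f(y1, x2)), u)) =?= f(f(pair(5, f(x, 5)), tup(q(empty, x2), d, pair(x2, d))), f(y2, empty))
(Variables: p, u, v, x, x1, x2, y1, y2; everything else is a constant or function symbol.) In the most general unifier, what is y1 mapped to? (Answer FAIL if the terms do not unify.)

FAIL

Decompose tup/3: q(nil, q(x1, tup(n, x, zero))) =?= q(nil, p),  tup(u, v, x2) =?= tup(x, tup(nil, nil, v), q(5, 5)),  d =?= d.
Decompose q/2: nil =?= nil,  q(x1, tup(n, x, zero)) =?= p.
Delete trivial equation nil =?= nil.
Bind p := q(x1, tup(n, x, zero)); no other remaining equation mentions p.
Decompose tup/3: u =?= x,  v =?= tup(nil, nil, v),  x2 =?= q(5, 5).
Bind u := x; substituting into the one remaining equation that mentions u gives: f(f(x1, y1), f(tup(tup(n, x2, empty), f(x2, nil), f(y1, x2)), x)) =?= f(f(pair(5, f(x, 5)), tup(q(empty, x2), d, pair(x2, d))), f(y2, empty)).
Occurs check fails: v occurs in tup(nil, nil, v); the equation v =?= tup(nil, nil, v) has no finite solution.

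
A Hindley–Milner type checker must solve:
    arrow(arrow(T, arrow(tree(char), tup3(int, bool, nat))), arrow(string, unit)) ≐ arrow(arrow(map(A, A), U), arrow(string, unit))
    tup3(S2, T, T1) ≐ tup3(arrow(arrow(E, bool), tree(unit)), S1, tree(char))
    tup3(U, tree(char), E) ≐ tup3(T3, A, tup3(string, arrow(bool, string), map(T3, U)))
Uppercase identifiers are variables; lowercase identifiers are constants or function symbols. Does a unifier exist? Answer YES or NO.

YES

Decompose arrow/2: arrow(T, arrow(tree(char), tup3(int, bool, nat))) ≐ arrow(map(A, A), U),  arrow(string, unit) ≐ arrow(string, unit).
Decompose arrow/2: T ≐ map(A, A),  arrow(tree(char), tup3(int, bool, nat)) ≐ U.
Bind T := map(A, A); substituting into the one remaining equation that mentions T gives: tup3(S2, map(A, A), T1) ≐ tup3(arrow(arrow(E, bool), tree(unit)), S1, tree(char)).
Bind U := arrow(tree(char), tup3(int, bool, nat)); substituting into the one remaining equation that mentions U gives: tup3(arrow(tree(char), tup3(int, bool, nat)), tree(char), E) ≐ tup3(T3, A, tup3(string, arrow(bool, string), map(T3, arrow(tree(char), tup3(int, bool, nat))))).
Delete trivial equation arrow(string, unit) ≐ arrow(string, unit).
Decompose tup3/3: S2 ≐ arrow(arrow(E, bool), tree(unit)),  map(A, A) ≐ S1,  T1 ≐ tree(char).
Bind S2 := arrow(arrow(E, bool), tree(unit)); no other remaining equation mentions S2.
Bind S1 := map(A, A); no other remaining equation mentions S1.
Bind T1 := tree(char); no other remaining equation mentions T1.
Decompose tup3/3: arrow(tree(char), tup3(int, bool, nat)) ≐ T3,  tree(char) ≐ A,  E ≐ tup3(string, arrow(bool, string), map(T3, arrow(tree(char), tup3(int, bool, nat)))).
Bind T3 := arrow(tree(char), tup3(int, bool, nat)); substituting into the one remaining equation that mentions T3 gives: E ≐ tup3(string, arrow(bool, string), map(arrow(tree(char), tup3(int, bool, nat)), arrow(tree(char), tup3(int, bool, nat)))).
Bind A := tree(char); no other remaining equation mentions A. Substituting into the earlier bindings gives T := map(tree(char), tree(char)), S1 := map(tree(char), tree(char)).
Bind E := tup3(string, arrow(bool, string), map(arrow(tree(char), tup3(int, bool, nat)), arrow(tree(char), tup3(int, bool, nat)))). Substituting into the earlier binding gives S2 := arrow(arrow(tup3(string, arrow(bool, string), map(arrow(tree(char), tup3(int, bool, nat)), arrow(tree(char), tup3(int, bool, nat)))), bool), tree(unit)).
No equations remain and no clash or occurs-check failure arose, so a unifier exists.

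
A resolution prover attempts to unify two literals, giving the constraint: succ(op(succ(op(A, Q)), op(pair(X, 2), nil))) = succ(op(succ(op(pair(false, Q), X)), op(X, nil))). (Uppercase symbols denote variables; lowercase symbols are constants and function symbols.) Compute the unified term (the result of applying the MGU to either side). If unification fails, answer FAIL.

FAIL

Decompose succ/1: op(succ(op(A, Q)), op(pair(X, 2), nil)) = op(succ(op(pair(false, Q), X)), op(X, nil)).
Decompose op/2: succ(op(A, Q)) = succ(op(pair(false, Q), X)),  op(pair(X, 2), nil) = op(X, nil).
Decompose succ/1: op(A, Q) = op(pair(false, Q), X).
Decompose op/2: A = pair(false, Q),  Q = X.
Bind A := pair(false, Q); no other remaining equation mentions A.
Bind Q := X; no other remaining equation mentions Q. Substituting into the earlier binding gives A := pair(false, X).
Decompose op/2: pair(X, 2) = X,  nil = nil.
Occurs check fails: X occurs in pair(X, 2); the equation X = pair(X, 2) has no finite solution.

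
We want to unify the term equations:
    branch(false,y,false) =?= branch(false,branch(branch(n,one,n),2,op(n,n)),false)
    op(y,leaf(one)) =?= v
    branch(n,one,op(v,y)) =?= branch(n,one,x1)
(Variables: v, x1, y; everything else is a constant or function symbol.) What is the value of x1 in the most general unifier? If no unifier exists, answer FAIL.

op(op(branch(branch(n,one,n),2,op(n,n)),leaf(one)),branch(branch(n,one,n),2,op(n,n)))

Decompose branch/3: false =?= false,  y =?= branch(branch(n,one,n),2,op(n,n)),  false =?= false.
Delete trivial equation false =?= false.
Bind y := branch(branch(n,one,n),2,op(n,n)); substituting into the 2 remaining equations that mention y gives: op(branch(branch(n,one,n),2,op(n,n)),leaf(one)) =?= v,  branch(n,one,op(v,branch(branch(n,one,n),2,op(n,n)))) =?= branch(n,one,x1).
Delete trivial equation false =?= false.
Bind v := op(branch(branch(n,one,n),2,op(n,n)),leaf(one)); substituting into the remaining equation gives: branch(n,one,op(op(branch(branch(n,one,n),2,op(n,n)),leaf(one)),branch(branch(n,one,n),2,op(n,n)))) =?= branch(n,one,x1).
Decompose branch/3: n =?= n,  one =?= one,  op(op(branch(branch(n,one,n),2,op(n,n)),leaf(one)),branch(branch(n,one,n),2,op(n,n))) =?= x1.
Delete trivial equation n =?= n.
Delete trivial equation one =?= one.
Bind x1 := op(op(branch(branch(n,one,n),2,op(n,n)),leaf(one)),branch(branch(n,one,n),2,op(n,n))).
MGU = { y -> branch(branch(n,one,n),2,op(n,n)), v -> op(branch(branch(n,one,n),2,op(n,n)),leaf(one)), x1 -> op(op(branch(branch(n,one,n),2,op(n,n)),leaf(one)),branch(branch(n,one,n),2,op(n,n))) }, so x1 -> op(op(branch(branch(n,one,n),2,op(n,n)),leaf(one)),branch(branch(n,one,n),2,op(n,n))).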